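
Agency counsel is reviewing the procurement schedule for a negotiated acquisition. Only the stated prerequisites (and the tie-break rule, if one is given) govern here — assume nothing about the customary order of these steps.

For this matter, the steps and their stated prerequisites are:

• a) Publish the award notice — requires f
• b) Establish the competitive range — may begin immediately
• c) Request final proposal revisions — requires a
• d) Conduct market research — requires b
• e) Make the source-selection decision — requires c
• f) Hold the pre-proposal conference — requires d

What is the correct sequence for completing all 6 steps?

b d f a c e

Only b has no prerequisites, so it is first.
That leaves d as the only ready step → d.
f is the only step now ready → f.
Next only a has its prerequisites met → a.
Next only c has its prerequisites met → c.
Next only e has its prerequisites met → e.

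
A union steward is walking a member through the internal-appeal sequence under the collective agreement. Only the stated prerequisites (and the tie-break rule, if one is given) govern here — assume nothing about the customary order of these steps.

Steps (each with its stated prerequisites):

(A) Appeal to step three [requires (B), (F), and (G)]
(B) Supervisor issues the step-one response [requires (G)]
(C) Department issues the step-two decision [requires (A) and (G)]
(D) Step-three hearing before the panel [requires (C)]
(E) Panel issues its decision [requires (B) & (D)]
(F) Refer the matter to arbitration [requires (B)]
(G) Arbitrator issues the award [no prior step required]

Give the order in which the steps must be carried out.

(G), (B), (F), (A), (C), (D), (E)

(G) has no prerequisites → (G) first.
(B) is the only step now ready → (B).
(F) needed (B), now all done → (F).
That leaves (A) as the only ready step → (A).
Next only (C) has its prerequisites met → (C).
Next only (D) has its prerequisites met → (D).
(E) is the only step now ready → (E).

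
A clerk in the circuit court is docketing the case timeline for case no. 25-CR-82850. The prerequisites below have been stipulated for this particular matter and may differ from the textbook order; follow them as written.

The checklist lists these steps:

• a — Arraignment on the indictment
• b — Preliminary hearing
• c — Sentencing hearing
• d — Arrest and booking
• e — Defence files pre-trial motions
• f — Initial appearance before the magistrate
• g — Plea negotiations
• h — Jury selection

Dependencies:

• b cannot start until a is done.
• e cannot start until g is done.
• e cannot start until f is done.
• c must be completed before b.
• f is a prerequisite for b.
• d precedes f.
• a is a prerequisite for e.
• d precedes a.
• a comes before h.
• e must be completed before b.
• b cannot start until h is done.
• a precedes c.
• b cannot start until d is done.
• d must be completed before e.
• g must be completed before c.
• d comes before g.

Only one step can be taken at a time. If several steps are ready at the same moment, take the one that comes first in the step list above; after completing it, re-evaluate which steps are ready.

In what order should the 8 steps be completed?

d a f g c e h b

d has no prerequisites → d first.
Now a, f and g have their prerequisites met. a is listed earlier, so a next.
Ready: f, g and h. f is listed earlier → f.
Ready: g and h. g is listed earlier → g.
Now c, e and h have their prerequisites met. c is listed earlier, so c next.
Now e and h have their prerequisites met. e is listed earlier, so e next.
h needed a, now all done → h.
b needed a, c, d, e, f and h, now all done → b.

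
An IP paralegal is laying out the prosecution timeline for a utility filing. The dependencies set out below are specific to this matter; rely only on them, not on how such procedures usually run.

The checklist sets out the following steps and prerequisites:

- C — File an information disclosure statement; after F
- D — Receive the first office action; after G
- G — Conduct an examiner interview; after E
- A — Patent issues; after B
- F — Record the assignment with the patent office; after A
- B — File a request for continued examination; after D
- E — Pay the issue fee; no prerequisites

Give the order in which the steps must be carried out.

E, G, D, B, A, F, C

Only E has no prerequisites, so it is first.
G needed E, now all done → G.
D is the only step now ready → D.
That leaves B as the only ready step → B.
A needed B, now all done → A.
F needed A, now all done → F.
That leaves C as the only ready step → C.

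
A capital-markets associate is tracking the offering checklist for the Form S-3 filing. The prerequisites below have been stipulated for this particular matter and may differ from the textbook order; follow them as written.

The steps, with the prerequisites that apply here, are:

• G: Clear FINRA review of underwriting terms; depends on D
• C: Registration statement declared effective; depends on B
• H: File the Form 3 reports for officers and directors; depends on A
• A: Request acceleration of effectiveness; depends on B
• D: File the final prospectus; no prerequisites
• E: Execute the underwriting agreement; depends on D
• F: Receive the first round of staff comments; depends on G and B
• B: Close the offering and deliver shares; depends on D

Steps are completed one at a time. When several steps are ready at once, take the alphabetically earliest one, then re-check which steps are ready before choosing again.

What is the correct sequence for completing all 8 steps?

D B A C E G F H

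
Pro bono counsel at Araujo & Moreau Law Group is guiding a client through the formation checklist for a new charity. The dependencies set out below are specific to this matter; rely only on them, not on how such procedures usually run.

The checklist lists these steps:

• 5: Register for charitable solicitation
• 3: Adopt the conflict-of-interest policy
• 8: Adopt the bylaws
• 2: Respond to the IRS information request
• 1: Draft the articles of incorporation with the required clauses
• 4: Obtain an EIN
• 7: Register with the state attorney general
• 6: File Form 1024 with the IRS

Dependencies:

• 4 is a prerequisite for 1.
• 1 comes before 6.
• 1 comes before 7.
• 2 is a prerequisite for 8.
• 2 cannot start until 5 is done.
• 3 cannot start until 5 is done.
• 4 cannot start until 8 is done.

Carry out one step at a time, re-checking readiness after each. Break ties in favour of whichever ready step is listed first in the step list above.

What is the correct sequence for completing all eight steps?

5 is the only step with nothing outstanding, so it goes first.
Now 3 and 2 have their prerequisites met. 3 is listed earlier, so 3 next.
Next only 2 has its prerequisites met → 2.
Next only 8 has its prerequisites met → 8.
4 needed 8, now all done → 4.
1 is the only step now ready → 1.
7 and 6 are both available; 7 is listed earlier → 7.
6 is the only step now ready → 6.

5 → 3 → 2 → 8 → 4 → 1 → 7 → 6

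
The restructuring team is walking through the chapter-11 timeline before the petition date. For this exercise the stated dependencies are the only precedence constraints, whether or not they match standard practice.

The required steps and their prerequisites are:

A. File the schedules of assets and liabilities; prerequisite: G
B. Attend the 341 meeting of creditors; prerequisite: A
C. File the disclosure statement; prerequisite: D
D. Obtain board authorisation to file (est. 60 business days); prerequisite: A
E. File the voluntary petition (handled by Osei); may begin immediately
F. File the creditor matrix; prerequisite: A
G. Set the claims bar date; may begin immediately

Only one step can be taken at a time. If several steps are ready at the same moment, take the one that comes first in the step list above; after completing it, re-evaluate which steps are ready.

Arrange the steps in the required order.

Nothing is required for E and G. E is listed earlier → E first.
G is the only step now ready → G.
A is the only step now ready → A.
Now B, D and F have their prerequisites met. B is listed earlier, so B next.
Now D and F have their prerequisites met. D is listed earlier, so D next.
Now C and F have their prerequisites met. C is listed earlier, so C next.
Next only F has its prerequisites met → F.

E, G, A, B, D, C, F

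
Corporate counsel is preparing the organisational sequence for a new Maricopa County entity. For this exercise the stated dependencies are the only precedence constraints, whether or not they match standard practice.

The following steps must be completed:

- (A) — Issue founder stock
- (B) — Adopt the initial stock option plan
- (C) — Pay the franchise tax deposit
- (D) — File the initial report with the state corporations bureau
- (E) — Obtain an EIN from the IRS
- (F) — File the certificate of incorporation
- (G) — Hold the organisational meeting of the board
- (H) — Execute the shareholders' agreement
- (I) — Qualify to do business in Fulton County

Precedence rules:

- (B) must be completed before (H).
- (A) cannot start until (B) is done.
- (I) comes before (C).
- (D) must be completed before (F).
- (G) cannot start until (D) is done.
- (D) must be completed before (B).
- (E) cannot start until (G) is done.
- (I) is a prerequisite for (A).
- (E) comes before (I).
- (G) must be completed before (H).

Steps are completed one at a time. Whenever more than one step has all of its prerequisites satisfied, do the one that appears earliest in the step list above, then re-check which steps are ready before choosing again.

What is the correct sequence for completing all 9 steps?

(D), (B), (F), (G), (E), (H), (I), (A), (C)

(D) has no prerequisites → (D) first.
Now (B), (F) and (G) have their prerequisites met. (B) is listed earlier, so (B) next.
Ready: (F) and (G). (F) is listed earlier → (F).
Next only (G) has its prerequisites met → (G).
Now (E) and (H) have their prerequisites met. (E) is listed earlier, so (E) next.
(I) now also ready, so the ready set is {(H), (I)}; (H) is listed earlier → (H).
(I) needed (E), now all done → (I).
Ready: (A) and (C). (A) is listed earlier → (A).
Next only (C) has its prerequisites met → (C).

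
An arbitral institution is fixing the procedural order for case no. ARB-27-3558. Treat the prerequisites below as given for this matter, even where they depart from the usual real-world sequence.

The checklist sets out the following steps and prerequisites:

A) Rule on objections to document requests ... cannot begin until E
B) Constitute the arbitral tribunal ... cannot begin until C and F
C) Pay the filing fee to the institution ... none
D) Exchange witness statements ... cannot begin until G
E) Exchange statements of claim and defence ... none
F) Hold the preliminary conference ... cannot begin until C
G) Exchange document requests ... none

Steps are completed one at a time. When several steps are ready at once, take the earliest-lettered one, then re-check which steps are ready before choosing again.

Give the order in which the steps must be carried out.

C E A F B G D

C, E and G have no prerequisites; C has the earlier label, so C is first.
F now also ready, so the ready set is {E, F, G}; E has the earlier label → E.
A now also ready, so the ready set is {A, F, G}; A has the earlier label → A.
F and G are both available; F has the earlier label → F.
B and G are both available; B has the earlier label → B.
G is the only step now ready → G.
Next only D has its prerequisites met → D.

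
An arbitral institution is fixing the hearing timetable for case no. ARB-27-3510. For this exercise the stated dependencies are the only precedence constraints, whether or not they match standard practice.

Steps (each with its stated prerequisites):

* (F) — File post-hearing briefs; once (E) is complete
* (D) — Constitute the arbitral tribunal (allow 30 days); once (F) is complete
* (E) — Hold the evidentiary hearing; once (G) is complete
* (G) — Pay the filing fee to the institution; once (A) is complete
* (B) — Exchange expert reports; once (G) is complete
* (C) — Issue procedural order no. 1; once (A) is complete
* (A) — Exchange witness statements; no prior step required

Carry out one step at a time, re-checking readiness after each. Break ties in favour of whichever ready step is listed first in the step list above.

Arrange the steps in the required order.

(A) is the only step with nothing outstanding, so it goes first.
(G) and (C) are both available; (G) is listed earlier → (G).
Now (E), (B) and (C) have their prerequisites met. (E) is listed earlier, so (E) next.
(F), (B) and (C) are all available; (F) is listed earlier → (F).
Now (D), (B) and (C) have their prerequisites met. (D) is listed earlier, so (D) next.
Now (B) and (C) have their prerequisites met. (B) is listed earlier, so (B) next.
(C) needed (A), now all done → (C).

(A) → (G) → (E) → (F) → (D) → (B) → (C)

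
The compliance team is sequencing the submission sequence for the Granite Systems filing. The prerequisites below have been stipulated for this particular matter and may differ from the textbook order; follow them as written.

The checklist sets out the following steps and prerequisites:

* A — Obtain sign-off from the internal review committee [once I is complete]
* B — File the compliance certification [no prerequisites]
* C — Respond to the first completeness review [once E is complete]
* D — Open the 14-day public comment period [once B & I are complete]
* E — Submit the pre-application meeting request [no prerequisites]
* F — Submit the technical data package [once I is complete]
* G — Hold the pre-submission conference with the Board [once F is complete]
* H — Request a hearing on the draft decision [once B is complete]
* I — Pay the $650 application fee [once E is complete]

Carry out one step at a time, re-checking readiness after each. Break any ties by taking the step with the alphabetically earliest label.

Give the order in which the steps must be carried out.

B → E → C → H → I → A → D → F → G

B and E have no prerequisites; B has the earlier label, so B is first.
H now also ready, so the ready set is {E, H}; E has the earlier label → E.
C and I now also ready, so the ready set is {C, H, I}; C has the earlier label → C.
H and I are both available; H has the earlier label → H.
I is the only step now ready → I.
Ready: A, D and F. A has the earlier label → A.
D and F are both available; D has the earlier label → D.
Next only F has its prerequisites met → F.
That leaves G as the only ready step → G.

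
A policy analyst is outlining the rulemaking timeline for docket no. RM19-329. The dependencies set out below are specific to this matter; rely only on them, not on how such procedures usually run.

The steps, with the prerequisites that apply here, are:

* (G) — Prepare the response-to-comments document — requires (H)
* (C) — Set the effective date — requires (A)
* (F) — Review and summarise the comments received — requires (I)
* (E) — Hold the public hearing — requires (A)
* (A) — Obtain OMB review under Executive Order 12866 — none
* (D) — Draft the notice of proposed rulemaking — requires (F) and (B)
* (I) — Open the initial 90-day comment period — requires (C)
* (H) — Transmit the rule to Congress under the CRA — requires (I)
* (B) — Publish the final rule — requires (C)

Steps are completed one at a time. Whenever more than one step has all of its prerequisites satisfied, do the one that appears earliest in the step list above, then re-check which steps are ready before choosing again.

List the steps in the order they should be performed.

(A) → (C) → (E) → (I) → (F) → (H) → (G) → (B) → (D)

(A) has no prerequisites → (A) first.
Now (C) and (E) have their prerequisites met. (C) is listed earlier, so (C) next.
(I) and (B) now also ready, so the ready set is {(E), (I), (B)}; (E) is listed earlier → (E).
Now (I) and (B) have their prerequisites met. (I) is listed earlier, so (I) next.
Ready: (F), (H) and (B). (F) is listed earlier → (F).
Now (H) and (B) have their prerequisites met. (H) is listed earlier, so (H) next.
Now (G) and (B) have their prerequisites met. (G) is listed earlier, so (G) next.
Next only (B) has its prerequisites met → (B).
Next only (D) has its prerequisites met → (D).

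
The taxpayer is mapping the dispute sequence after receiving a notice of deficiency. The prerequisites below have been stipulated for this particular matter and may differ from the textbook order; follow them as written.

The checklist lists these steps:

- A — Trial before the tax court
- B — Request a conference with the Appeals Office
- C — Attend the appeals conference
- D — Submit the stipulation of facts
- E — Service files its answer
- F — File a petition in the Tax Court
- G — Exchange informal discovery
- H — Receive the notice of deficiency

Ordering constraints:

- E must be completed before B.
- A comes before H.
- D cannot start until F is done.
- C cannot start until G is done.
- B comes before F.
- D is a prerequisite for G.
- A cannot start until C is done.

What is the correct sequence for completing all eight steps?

E, B, F, D, G, C, A, H

Only E has no prerequisites, so it is first.
B needed E, now all done → B.
That leaves F as the only ready step → F.
D is the only step now ready → D.
Next only G has its prerequisites met → G.
C needed G, now all done → C.
Next only A has its prerequisites met → A.
H is the only step now ready → H.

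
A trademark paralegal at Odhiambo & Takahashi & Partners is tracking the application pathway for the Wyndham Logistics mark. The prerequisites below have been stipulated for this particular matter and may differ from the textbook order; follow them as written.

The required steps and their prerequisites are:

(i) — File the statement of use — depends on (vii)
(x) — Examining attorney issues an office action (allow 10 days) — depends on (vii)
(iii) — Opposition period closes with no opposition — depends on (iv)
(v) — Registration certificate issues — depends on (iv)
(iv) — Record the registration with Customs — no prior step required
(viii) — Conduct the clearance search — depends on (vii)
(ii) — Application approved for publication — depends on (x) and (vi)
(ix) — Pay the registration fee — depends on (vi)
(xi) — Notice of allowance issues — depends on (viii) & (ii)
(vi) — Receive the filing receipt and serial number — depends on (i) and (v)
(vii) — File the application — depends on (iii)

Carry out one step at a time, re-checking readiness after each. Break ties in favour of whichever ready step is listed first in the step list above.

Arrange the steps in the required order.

(iv) has no prerequisites → (iv) first.
(iii) and (v) are both available; (iii) is listed earlier → (iii).
Ready: (v) and (vii). (v) is listed earlier → (v).
Next only (vii) has its prerequisites met → (vii).
Ready: (i), (x) and (viii). (i) is listed earlier → (i).
Now (x), (viii) and (vi) have their prerequisites met. (x) is listed earlier, so (x) next.
Ready: (viii) and (vi). (viii) is listed earlier → (viii).
(vi) needed (i) and (v), now all done → (vi).
Ready: (ii) and (ix). (ii) is listed earlier → (ii).
Now (ix) and (xi) have their prerequisites met. (ix) is listed earlier, so (ix) next.
Next only (xi) has its prerequisites met → (xi).

(iv) (iii) (v) (vii) (i) (x) (viii) (vi) (ii) (ix) (xi)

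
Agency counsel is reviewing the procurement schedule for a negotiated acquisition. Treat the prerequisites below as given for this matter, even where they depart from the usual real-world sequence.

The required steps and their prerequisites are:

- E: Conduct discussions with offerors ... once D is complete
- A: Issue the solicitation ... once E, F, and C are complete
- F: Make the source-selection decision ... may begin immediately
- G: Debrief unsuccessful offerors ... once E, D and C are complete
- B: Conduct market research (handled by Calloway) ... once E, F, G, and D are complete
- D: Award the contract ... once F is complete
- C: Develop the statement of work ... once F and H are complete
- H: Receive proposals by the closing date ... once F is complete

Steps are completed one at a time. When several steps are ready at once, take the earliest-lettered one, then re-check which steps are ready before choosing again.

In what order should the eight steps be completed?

F → D → E → H → C → A → G → B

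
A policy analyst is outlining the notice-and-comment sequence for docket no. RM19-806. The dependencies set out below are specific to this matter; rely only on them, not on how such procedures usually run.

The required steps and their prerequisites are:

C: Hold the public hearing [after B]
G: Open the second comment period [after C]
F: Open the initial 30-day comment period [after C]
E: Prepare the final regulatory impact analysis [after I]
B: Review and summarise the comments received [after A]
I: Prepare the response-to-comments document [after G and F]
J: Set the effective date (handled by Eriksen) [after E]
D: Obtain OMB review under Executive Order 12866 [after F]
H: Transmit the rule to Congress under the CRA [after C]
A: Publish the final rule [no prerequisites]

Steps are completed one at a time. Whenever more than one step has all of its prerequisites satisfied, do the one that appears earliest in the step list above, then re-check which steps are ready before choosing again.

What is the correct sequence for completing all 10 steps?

A B C G F I E J D H

A is the only step with nothing outstanding, so it goes first.
B needed A, now all done → B.
That leaves C as the only ready step → C.
Ready: G, F and H. G is listed earlier → G.
Ready: F and H. F is listed earlier → F.
I, D and H are all available; I is listed earlier → I.
Now E, D and H have their prerequisites met. E is listed earlier, so E next.
Ready: J, D and H. J is listed earlier → J.
Ready: D and H. D is listed earlier → D.
H needed C, now all done → H.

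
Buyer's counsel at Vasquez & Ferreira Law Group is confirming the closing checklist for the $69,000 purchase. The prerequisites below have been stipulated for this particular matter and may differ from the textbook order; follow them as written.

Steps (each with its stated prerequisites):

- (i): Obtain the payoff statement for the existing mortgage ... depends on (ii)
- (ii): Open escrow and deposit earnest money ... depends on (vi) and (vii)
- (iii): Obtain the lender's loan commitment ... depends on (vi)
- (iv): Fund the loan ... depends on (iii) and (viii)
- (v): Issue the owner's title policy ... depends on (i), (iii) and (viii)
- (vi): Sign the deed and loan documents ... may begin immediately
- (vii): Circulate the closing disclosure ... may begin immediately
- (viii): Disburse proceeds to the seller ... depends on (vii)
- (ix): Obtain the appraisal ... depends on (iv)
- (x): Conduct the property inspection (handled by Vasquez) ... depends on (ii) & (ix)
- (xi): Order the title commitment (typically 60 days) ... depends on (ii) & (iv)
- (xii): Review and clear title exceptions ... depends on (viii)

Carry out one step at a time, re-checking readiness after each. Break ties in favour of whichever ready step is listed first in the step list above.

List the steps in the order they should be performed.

(vi) and (vii) have no prerequisites; (vi) is listed earlier, so (vi) is first.
(iii) now also ready, so the ready set is {(iii), (vii)}; (iii) is listed earlier → (iii).
(vii) is the only step now ready → (vii).
(ii) and (viii) are both available; (ii) is listed earlier → (ii).
(i) now also ready, so the ready set is {(i), (viii)}; (i) is listed earlier → (i).
(viii) needed (vii), now all done → (viii).
Now (iv), (v) and (xii) have their prerequisites met. (iv) is listed earlier, so (iv) next.
Ready: (v), (ix), (xi) and (xii). (v) is listed earlier → (v).
Now (ix), (xi) and (xii) have their prerequisites met. (ix) is listed earlier, so (ix) next.
Now (x), (xi) and (xii) have their prerequisites met. (x) is listed earlier, so (x) next.
Ready: (xi) and (xii). (xi) is listed earlier → (xi).
(xii) needed (viii), now all done → (xii).

(vi) (iii) (vii) (ii) (i) (viii) (iv) (v) (ix) (x) (xi) (xii)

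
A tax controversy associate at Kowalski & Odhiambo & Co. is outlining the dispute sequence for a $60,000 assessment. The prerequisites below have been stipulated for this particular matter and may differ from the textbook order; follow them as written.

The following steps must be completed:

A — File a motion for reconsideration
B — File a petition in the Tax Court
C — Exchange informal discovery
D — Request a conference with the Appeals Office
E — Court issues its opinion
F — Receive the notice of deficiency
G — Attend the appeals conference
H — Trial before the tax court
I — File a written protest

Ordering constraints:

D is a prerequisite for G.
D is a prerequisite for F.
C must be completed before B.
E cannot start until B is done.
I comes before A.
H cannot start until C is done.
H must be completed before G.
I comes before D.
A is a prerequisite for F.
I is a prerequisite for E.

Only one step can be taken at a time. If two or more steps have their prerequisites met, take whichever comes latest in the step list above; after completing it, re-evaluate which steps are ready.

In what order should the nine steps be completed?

Nothing is required for I and C. I is listed later → I first.
D, C and A are all available; D is listed later → D.
Now C and A have their prerequisites met. C is listed later, so C next.
Ready: H, B and A. H is listed later → H.
G, B and A are all available; G is listed later → G.
Now B and A have their prerequisites met. B is listed later, so B next.
E and A are both available; E is listed later → E.
Next only A has its prerequisites met → A.
F needed D and A, now all done → F.

I → D → C → H → G → B → E → A → F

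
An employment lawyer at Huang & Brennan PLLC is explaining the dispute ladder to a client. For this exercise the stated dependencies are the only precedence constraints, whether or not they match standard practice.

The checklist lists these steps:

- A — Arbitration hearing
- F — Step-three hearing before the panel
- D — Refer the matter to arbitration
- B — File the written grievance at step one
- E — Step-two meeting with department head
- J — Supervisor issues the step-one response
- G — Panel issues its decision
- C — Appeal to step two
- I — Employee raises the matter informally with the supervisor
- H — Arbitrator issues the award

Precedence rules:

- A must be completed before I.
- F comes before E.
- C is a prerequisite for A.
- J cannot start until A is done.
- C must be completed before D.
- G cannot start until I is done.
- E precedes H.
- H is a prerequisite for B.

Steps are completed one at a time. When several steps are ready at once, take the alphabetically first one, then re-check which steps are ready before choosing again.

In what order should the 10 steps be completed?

C, A, D, F, E, H, B, I, G, J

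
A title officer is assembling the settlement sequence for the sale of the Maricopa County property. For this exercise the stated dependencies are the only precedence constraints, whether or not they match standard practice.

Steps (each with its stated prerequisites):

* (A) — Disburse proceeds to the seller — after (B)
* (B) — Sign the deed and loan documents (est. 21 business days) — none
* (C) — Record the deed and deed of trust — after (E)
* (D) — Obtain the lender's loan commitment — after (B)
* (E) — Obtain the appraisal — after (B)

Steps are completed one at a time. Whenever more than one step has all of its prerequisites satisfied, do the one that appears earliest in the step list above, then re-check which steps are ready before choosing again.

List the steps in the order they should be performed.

Only (B) has no prerequisites, so it is first.
(A), (D) and (E) are all available; (A) is listed earlier → (A).
(D) and (E) are both available; (D) is listed earlier → (D).
(E) needed (B), now all done → (E).
Next only (C) has its prerequisites met → (C).

(B), (A), (D), (E), (C)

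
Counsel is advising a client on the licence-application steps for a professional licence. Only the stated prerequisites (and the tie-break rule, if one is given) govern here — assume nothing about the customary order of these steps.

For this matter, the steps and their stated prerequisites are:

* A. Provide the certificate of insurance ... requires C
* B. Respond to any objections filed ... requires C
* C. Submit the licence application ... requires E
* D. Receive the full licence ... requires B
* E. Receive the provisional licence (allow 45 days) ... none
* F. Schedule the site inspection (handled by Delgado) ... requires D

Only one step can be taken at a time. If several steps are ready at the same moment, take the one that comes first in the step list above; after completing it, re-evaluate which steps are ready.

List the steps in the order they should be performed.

E, C, A, B, D, F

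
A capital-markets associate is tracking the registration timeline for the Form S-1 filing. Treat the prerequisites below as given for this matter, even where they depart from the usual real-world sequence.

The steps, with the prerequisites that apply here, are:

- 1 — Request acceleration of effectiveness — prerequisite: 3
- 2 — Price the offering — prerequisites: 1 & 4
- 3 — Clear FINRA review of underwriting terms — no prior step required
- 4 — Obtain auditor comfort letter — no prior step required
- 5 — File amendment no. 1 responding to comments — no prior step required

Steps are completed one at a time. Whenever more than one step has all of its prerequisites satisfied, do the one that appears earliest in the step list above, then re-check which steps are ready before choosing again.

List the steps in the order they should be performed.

3, 4 and 5 have no prerequisites; 3 is listed earlier, so 3 is first.
1 now also ready, so the ready set is {1, 4, 5}; 1 is listed earlier → 1.
4 and 5 are both available; 4 is listed earlier → 4.
2 now also ready, so the ready set is {2, 5}; 2 is listed earlier → 2.
Next only 5 has its prerequisites met → 5.

3, 1, 4, 2, 5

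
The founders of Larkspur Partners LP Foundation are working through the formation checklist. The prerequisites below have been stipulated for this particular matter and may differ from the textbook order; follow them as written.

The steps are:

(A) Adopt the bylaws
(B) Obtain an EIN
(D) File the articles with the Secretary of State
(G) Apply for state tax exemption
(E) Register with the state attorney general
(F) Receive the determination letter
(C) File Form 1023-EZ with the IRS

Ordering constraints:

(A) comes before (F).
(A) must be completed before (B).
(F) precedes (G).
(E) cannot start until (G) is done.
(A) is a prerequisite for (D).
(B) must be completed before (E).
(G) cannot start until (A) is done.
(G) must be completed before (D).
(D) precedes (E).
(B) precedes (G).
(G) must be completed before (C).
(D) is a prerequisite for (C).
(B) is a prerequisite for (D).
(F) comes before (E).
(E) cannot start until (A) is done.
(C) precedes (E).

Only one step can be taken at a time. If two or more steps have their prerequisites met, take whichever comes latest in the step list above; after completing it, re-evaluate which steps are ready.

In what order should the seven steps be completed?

(A) → (F) → (B) → (G) → (D) → (C) → (E)

(A) has no prerequisites → (A) first.
(F) and (B) are both available; (F) is listed later → (F).
(B) needed (A), now all done → (B).
(G) is the only step now ready → (G).
That leaves (D) as the only ready step → (D).
That leaves (C) as the only ready step → (C).
(E) needed (C), (F), (G), (D), (B) and (A), now all done → (E).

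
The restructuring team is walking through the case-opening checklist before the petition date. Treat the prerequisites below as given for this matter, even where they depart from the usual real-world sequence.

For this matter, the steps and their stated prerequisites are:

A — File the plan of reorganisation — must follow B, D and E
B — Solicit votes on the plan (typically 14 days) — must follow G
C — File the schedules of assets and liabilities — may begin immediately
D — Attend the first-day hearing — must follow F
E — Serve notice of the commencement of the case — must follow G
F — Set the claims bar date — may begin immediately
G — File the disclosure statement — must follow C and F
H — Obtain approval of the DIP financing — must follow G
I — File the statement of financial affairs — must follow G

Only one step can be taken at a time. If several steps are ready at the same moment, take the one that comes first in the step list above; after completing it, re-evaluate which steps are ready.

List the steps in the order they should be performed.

C F D G B E A H I

Nothing is required for C and F. C is listed earlier → C first.
F is the only step now ready → F.
D and G are both available; D is listed earlier → D.
That leaves G as the only ready step → G.
Ready: B, E, H and I. B is listed earlier → B.
Now E, H and I have their prerequisites met. E is listed earlier, so E next.
Now A, H and I have their prerequisites met. A is listed earlier, so A next.
H and I are both available; H is listed earlier → H.
I needed G, now all done → I.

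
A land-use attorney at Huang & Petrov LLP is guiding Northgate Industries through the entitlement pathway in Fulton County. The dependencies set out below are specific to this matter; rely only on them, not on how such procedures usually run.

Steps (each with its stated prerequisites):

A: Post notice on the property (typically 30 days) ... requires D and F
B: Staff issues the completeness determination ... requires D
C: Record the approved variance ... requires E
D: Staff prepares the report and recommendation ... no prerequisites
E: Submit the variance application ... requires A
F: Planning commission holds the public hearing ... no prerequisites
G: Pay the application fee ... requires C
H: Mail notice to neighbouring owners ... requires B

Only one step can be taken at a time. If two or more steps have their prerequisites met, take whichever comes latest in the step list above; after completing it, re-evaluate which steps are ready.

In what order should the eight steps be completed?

F → D → B → H → A → E → C → G

Nothing is required for F and D. F is listed later → F first.
D is the only step now ready → D.
B and A are both available; B is listed later → B.
H now also ready, so the ready set is {H, A}; H is listed later → H.
A is the only step now ready → A.
E needed A, now all done → E.
C is the only step now ready → C.
That leaves G as the only ready step → G.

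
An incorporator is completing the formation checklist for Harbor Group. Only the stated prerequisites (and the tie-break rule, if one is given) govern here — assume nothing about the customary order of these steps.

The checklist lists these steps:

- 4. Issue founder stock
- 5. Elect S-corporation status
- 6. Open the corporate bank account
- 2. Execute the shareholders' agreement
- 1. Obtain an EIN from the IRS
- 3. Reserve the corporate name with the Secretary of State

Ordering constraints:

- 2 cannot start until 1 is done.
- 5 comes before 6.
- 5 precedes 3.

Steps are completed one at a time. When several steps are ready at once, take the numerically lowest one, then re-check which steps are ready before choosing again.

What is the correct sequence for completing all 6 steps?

1 2 4 5 3 6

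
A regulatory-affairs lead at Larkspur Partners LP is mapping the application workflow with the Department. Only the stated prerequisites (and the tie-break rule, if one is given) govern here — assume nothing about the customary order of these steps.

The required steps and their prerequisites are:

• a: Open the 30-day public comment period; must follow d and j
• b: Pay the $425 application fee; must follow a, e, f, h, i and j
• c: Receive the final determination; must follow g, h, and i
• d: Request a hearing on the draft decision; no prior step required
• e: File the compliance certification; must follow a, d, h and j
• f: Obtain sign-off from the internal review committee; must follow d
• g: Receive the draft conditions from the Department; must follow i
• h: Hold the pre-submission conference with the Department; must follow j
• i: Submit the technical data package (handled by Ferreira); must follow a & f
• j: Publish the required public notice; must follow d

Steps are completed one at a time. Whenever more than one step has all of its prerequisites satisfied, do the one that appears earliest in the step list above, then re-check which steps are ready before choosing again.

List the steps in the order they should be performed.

d is the only step with nothing outstanding, so it goes first.
Now f and j have their prerequisites met. f is listed earlier, so f next.
That leaves j as the only ready step → j.
a and h are both available; a is listed earlier → a.
i now also ready, so the ready set is {h, i}; h is listed earlier → h.
e and i are both available; e is listed earlier → e.
That leaves i as the only ready step → i.
Now b and g have their prerequisites met. b is listed earlier, so b next.
g is the only step now ready → g.
That leaves c as the only ready step → c.

d, f, j, a, h, e, i, b, g, c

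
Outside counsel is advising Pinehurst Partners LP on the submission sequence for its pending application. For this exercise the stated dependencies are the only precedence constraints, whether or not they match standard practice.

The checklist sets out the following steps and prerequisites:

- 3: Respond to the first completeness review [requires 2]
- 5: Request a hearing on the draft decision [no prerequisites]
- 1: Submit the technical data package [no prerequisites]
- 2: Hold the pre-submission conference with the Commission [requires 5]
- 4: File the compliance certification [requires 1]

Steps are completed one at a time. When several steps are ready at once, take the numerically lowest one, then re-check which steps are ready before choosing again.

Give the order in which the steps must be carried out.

1, 4, 5, 2, 3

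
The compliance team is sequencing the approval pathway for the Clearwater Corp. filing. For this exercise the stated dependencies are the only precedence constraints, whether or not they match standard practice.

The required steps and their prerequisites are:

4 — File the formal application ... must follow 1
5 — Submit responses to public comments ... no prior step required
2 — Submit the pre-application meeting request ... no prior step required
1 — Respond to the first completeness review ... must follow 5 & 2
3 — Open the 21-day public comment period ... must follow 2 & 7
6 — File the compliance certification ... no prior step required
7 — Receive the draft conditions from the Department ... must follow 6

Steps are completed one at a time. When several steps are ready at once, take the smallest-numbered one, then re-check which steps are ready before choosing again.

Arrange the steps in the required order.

2, 5, 1, 4, 6, 7, 3

Nothing is required for 2, 5 and 6. 2 has the earlier label → 2 first.
Ready: 5 and 6. 5 has the earlier label → 5.
1 now also ready, so the ready set is {1, 6}; 1 has the earlier label → 1.
Ready: 4 and 6. 4 has the earlier label → 4.
Next only 6 has its prerequisites met → 6.
7 needed 6, now all done → 7.
3 needed 2 and 7, now all done → 3.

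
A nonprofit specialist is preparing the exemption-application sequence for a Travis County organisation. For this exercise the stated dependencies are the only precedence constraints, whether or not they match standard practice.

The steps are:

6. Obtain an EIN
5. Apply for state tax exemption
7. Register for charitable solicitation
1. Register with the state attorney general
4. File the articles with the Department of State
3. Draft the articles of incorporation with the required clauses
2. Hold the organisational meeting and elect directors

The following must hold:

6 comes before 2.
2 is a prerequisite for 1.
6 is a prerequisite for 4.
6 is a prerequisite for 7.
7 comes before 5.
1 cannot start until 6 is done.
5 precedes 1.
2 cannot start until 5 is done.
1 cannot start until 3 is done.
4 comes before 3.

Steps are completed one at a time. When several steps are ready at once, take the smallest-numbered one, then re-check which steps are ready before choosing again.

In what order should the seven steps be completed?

6 → 4 → 3 → 7 → 5 → 2 → 1

6 has no prerequisites → 6 first.
Now 4 and 7 have their prerequisites met. 4 has the earlier label, so 4 next.
3 now also ready, so the ready set is {3, 7}; 3 has the earlier label → 3.
That leaves 7 as the only ready step → 7.
That leaves 5 as the only ready step → 5.
2 needed 5 and 6, now all done → 2.
Next only 1 has its prerequisites met → 1.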